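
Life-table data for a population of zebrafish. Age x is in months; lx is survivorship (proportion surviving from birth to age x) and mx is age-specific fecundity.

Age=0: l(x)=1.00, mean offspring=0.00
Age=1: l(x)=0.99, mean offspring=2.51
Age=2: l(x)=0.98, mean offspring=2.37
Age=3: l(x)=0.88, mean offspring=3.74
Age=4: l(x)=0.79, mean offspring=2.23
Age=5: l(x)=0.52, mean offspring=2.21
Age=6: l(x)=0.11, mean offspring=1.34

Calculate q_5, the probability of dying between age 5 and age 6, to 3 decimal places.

q_5 = (l_5 − l_6) / l_5 = (0.52 − 0.11) / 0.52
     = 0.41 / 0.52 = 0.788462… → 0.788

0.788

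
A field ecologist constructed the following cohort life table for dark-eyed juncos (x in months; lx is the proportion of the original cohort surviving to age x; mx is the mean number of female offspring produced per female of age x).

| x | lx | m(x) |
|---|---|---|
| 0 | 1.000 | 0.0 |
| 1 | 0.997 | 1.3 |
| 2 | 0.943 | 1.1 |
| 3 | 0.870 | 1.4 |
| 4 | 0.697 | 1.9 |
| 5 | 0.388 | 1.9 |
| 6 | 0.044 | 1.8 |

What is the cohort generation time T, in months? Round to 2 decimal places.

2.90

lx·mx: 0, 1.2961, 1.0373, 1.218, 1.3243, 0.7372, 0.0792 → R0 = 5.6921
x·lx·mx: 0, 1.2961, 2.0746, 3.654, 5.2972, 3.686, 0.4752 → Σ = 16.4831
T = 16.4831 / 5.6921 = 2.895785… → 2.90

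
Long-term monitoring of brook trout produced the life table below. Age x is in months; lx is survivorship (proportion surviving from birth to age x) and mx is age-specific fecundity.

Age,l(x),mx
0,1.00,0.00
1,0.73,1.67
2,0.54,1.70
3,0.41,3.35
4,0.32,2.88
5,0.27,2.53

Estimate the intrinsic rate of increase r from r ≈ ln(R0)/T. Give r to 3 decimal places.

0.585

R0 = Σ lx·mx = 0 + 1.2191 + 0.918 + 1.3735 + 0.9216 + 0.6831 = 5.1153
Σ x·lx·mx = 14.2775; T = 14.2775/5.1153 = 2.79114…
r ≈ ln(R0)/T = ln(5.1153)/2.79114… = 0.58479… → 0.585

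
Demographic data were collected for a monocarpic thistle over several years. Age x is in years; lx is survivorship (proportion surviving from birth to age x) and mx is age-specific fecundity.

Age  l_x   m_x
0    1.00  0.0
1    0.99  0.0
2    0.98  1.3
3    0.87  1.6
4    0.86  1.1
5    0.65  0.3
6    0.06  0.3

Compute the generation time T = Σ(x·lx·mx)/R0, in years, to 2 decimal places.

3.03

lx·mx: 0, 0, 1.274, 1.392, 0.946, 0.195, 0.018 → R0 = 3.825
x·lx·mx: 0, 0, 2.548, 4.176, 3.784, 0.975, 0.108 → Σ = 11.591
T = 11.591 / 3.825 = 3.030327… → 3.03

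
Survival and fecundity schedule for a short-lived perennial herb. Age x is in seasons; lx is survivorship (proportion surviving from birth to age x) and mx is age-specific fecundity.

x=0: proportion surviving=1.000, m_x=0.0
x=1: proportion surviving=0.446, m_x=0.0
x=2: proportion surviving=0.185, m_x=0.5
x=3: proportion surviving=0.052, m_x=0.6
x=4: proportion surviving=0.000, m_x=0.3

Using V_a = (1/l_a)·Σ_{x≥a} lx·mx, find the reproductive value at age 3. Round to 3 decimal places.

lx·mx for x ≥ 3: 0.0312, 0 → sum = 0.0312
V_3 = 0.0312 / l_3 = 0.0312 / 0.052 = 0.6 → 0.600

0.600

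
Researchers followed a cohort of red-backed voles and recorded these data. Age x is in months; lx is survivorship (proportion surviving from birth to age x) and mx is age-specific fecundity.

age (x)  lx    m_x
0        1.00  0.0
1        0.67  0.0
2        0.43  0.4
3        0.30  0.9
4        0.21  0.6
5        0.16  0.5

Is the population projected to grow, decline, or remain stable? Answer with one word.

R0 = Σ lx·mx = 0 + 0 + 0.172 + 0.27 + 0.126 + 0.08 = 0.648
R0 < 1, so the population is declining.

declining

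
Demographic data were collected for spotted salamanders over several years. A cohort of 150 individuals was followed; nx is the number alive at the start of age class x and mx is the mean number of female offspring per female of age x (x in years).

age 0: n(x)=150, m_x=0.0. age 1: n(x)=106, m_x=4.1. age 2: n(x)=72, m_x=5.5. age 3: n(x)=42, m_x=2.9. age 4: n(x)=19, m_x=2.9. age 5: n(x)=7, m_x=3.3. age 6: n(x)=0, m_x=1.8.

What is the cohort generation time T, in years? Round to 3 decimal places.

lx = nx/n0 = nx/150: 1, 0.70667…, 0.48, 0.28, 0.12667…, 0.04667…, 0
lx·mx: 0, 2.897333…, 2.64, 0.812, 0.367333…, 0.154…, 0 → R0 = 6.870667…
x·lx·mx: 0, 2.897333…, 5.28, 2.436, 1.469333…, 0.77…, 0 → Σ = 12.852667…
T = 12.852667… / 6.870667… = 1.870658… → 1.871

1.871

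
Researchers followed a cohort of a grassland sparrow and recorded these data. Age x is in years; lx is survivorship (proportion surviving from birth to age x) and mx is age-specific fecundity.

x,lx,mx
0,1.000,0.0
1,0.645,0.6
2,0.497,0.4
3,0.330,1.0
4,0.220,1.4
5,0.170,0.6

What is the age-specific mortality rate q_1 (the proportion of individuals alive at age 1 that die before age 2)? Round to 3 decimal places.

q_1 = (l_1 − l_2) / l_1 = (0.645 − 0.497) / 0.645
     = 0.148 / 0.645 = 0.229457… → 0.229

0.229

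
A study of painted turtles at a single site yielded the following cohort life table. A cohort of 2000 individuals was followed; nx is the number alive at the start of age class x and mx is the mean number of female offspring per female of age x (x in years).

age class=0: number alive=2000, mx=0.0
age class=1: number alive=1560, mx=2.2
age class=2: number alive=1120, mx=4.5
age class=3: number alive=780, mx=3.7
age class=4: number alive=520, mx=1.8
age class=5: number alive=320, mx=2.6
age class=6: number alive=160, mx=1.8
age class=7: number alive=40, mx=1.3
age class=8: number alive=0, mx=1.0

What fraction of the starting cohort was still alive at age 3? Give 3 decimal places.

0.390

l_3 = n_3/n_0 = 780/2000 = 0.39 → 0.390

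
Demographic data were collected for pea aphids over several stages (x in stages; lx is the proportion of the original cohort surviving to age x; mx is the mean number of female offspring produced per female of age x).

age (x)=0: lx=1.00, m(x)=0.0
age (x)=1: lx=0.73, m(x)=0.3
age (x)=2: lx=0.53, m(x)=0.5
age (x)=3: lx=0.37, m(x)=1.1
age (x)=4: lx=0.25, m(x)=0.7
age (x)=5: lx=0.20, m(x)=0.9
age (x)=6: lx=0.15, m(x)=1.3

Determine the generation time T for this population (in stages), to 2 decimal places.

lx·mx: 0, 0.219, 0.265, 0.407, 0.175, 0.18, 0.195 → R0 = 1.441
x·lx·mx: 0, 0.219, 0.53, 1.221, 0.7, 0.9, 1.17 → Σ = 4.74
T = 4.74 / 1.441 = 3.289382… → 3.29

3.29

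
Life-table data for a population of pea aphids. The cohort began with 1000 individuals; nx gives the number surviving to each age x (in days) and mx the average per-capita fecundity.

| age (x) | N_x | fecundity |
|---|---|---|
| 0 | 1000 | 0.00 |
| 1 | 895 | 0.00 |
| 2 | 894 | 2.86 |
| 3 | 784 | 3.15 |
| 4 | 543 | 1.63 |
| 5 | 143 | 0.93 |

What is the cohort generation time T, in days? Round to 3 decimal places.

lx = nx/n0 = nx/1000: 1, 0.895, 0.894, 0.784, 0.543, 0.143
lx·mx: 0, 0, 2.55684, 2.4696, 0.88509, 0.13299 → R0 = 6.04452
x·lx·mx: 0, 0, 5.11368, 7.4088, 3.54036, 0.66495 → Σ = 16.72779
T = 16.72779 / 6.04452 = 2.767431… → 2.767

2.767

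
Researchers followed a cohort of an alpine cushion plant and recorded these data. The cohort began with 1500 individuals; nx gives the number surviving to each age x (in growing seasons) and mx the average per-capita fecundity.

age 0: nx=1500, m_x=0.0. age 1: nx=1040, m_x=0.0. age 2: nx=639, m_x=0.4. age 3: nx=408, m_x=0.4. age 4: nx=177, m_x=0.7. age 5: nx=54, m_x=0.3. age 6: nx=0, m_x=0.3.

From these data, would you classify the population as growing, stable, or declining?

declining

lx = nx/n0 = nx/1500: 1, 0.69333…, 0.426, 0.272, 0.118, 0.036, 0
R0 = Σ lx·mx = 0 + 0 + 0.1704 + 0.1088 + 0.0826 + 0.0108 + 0 = 0.3726…
R0 < 1, so the population is declining.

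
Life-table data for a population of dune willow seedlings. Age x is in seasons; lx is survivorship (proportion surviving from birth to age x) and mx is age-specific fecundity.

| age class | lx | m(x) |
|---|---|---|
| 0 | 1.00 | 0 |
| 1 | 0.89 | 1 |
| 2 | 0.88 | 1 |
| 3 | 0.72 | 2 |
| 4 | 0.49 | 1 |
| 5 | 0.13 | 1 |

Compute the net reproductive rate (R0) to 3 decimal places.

3.830

lx·mx by age: 0, 0.89, 0.88, 1.44, 0.49, 0.13
R0 = Σ lx·mx = 3.83 → 3.830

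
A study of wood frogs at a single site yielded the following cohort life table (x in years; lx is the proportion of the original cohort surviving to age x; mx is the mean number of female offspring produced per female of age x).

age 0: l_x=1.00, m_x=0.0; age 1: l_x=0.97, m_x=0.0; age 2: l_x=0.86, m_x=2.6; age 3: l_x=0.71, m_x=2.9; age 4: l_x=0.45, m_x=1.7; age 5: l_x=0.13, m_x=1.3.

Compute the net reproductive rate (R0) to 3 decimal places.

lx·mx by age: 0, 0, 2.236, 2.059, 0.765, 0.169
R0 = Σ lx·mx = 5.229 → 5.229

5.229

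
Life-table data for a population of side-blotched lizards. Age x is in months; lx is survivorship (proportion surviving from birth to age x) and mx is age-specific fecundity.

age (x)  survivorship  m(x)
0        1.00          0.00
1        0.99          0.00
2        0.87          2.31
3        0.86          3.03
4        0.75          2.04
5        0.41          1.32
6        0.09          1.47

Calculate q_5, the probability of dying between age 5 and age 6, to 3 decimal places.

0.780

q_5 = (l_5 − l_6) / l_5 = (0.41 − 0.09) / 0.41
     = 0.32 / 0.41 = 0.780488… → 0.780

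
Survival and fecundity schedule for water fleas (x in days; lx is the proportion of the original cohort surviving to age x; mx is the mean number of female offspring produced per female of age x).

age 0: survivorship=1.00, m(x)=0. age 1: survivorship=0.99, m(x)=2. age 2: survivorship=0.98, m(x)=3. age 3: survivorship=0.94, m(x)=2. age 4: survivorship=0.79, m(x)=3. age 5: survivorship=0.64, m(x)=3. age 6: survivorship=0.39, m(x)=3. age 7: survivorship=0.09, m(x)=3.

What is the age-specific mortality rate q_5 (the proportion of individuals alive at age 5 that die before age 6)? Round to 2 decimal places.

q_5 = (l_5 − l_6) / l_5 = (0.64 − 0.39) / 0.64
     = 0.25 / 0.64 = 0.390625 → 0.39

0.39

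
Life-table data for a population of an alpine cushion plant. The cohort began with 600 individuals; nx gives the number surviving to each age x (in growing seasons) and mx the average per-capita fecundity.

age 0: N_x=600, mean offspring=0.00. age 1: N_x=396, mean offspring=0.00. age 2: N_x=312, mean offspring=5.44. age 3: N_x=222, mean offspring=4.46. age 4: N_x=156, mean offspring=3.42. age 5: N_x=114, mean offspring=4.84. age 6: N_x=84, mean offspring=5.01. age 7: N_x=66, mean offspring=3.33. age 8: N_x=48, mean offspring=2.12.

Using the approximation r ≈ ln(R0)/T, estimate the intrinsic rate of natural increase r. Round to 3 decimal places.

lx = nx/n0 = nx/600: 1, 0.66, 0.52, 0.37, 0.26, 0.19, 0.14, 0.11, 0.08
R0 = Σ lx·mx = 0 + 0 + 2.8288 + 1.6502 + 0.8892 + 0.9196 + 0.7014 + 0.3663 + 0.1696 = 7.5251
Σ x·lx·mx = 26.8923; T = 26.8923/7.5251 = 3.57368…
r ≈ ln(R0)/T = ln(7.5251)/3.57368… = 0.56475… → 0.565

0.565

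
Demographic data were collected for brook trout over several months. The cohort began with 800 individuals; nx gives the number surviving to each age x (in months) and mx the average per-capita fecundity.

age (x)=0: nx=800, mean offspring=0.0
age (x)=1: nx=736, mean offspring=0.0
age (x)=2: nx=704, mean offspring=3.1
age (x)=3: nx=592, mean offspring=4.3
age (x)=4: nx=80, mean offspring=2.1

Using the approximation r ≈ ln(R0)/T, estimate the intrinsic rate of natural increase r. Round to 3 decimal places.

lx = nx/n0 = nx/800: 1, 0.92, 0.88, 0.74, 0.1
R0 = Σ lx·mx = 0 + 0 + 2.728 + 3.182 + 0.21 = 6.12
Σ x·lx·mx = 15.842; T = 15.842/6.12 = 2.58856…
r ≈ ln(R0)/T = ln(6.12)/2.58856… = 0.69983… → 0.700

0.700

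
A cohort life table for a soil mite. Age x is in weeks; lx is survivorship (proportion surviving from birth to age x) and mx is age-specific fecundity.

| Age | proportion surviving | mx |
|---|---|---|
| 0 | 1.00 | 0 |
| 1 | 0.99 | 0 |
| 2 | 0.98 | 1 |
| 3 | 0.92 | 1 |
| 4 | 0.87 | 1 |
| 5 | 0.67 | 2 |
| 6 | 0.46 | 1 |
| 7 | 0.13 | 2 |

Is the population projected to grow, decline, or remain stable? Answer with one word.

growing

R0 = Σ lx·mx = 0 + 0 + 0.98 + 0.92 + 0.87 + 1.34 + 0.46 + 0.26 = 4.83
R0 > 1, so the population is growing.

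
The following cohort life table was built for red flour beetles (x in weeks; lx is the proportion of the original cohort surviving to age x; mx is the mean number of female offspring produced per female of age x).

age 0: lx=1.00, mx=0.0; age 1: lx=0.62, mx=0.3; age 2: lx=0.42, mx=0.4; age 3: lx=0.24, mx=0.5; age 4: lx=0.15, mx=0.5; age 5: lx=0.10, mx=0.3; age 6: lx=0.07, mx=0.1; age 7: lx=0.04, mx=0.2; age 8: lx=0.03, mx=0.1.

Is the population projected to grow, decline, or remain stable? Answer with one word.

R0 = Σ lx·mx = 0 + 0.186 + 0.168 + 0.12 + 0.075 + 0.03 + 0.007 + 0.008 + 0.003 = 0.597
R0 < 1, so the population is declining.

declining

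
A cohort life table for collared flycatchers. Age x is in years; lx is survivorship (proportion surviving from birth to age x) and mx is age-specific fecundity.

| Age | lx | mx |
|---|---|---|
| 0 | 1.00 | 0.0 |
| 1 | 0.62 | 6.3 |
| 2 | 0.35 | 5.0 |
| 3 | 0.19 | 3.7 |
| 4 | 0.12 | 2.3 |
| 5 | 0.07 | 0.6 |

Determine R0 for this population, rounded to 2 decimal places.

6.68

lx·mx by age: 0, 3.906, 1.75, 0.703, 0.276, 0.042
R0 = Σ lx·mx = 6.677 → 6.68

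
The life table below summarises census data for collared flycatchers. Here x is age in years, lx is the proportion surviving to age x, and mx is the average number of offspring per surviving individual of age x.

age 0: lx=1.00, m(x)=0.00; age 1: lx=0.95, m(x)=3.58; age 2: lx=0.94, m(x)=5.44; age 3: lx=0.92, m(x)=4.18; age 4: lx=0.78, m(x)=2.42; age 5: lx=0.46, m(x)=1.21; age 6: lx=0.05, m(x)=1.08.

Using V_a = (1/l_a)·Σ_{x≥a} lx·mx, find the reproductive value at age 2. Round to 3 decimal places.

lx·mx for x ≥ 2: 5.1136, 3.8456, 1.8876, 0.5566, 0.054 → sum = 11.4574
V_2 = 11.4574 / l_2 = 11.4574 / 0.94 = 12.188723… → 12.189

12.189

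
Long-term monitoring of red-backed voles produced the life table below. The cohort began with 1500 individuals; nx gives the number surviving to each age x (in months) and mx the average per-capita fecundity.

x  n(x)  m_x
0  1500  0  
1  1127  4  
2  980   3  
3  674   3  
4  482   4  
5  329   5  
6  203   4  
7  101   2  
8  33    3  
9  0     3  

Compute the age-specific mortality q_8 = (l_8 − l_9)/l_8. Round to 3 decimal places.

1.000

lx = nx/n0 = nx/1500: 1, 0.75133…, 0.65333…, 0.44933…, 0.32133…, 0.21933…, 0.13533…, 0.06733…, 0.022, 0
q_8 = (l_8 − l_9) / l_8 = (0.022 − 0) / 0.022
     = 0.022 / 0.022 = 1 → 1.000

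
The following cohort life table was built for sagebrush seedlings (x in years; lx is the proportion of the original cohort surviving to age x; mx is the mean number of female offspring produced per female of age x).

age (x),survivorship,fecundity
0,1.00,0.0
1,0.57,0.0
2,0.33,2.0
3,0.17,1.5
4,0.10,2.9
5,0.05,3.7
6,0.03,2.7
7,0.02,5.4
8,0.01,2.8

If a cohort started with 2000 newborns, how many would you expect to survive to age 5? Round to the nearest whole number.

Expected survivors = N0 · l_5 = 2000 × 0.05 = 100 → 100

100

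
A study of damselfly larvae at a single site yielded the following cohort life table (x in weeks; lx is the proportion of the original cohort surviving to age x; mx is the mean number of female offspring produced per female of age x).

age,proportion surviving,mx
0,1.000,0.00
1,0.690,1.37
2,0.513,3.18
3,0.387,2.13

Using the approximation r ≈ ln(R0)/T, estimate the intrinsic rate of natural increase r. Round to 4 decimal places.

0.6231

R0 = Σ lx·mx = 0 + 0.9453 + 1.63134 + 0.82431 = 3.40095
Σ x·lx·mx = 6.68091; T = 6.68091/3.40095 = 1.96442…
r ≈ ln(R0)/T = ln(3.40095)/1.96442… = 0.623111… → 0.6231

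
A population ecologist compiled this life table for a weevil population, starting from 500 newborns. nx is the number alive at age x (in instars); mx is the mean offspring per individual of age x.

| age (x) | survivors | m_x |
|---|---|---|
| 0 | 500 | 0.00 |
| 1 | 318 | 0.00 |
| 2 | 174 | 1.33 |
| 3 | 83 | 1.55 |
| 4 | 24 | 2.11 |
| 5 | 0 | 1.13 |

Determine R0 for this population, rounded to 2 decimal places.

lx = nx/n0 = nx/500: 1, 0.636, 0.348, 0.166, 0.048, 0
lx·mx by age: 0, 0, 0.46284, 0.2573, 0.10128, 0
R0 = Σ lx·mx = 0.82142 → 0.82

0.82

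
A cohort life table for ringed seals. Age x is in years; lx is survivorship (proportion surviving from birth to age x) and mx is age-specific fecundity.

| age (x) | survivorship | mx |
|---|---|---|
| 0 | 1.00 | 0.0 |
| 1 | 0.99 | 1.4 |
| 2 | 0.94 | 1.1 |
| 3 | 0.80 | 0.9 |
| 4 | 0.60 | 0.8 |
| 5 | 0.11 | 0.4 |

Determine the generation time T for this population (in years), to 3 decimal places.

2.116

lx·mx: 0, 1.386, 1.034, 0.72, 0.48, 0.044 → R0 = 3.664
x·lx·mx: 0, 1.386, 2.068, 2.16, 1.92, 0.22 → Σ = 7.754
T = 7.754 / 3.664 = 2.116266… → 2.116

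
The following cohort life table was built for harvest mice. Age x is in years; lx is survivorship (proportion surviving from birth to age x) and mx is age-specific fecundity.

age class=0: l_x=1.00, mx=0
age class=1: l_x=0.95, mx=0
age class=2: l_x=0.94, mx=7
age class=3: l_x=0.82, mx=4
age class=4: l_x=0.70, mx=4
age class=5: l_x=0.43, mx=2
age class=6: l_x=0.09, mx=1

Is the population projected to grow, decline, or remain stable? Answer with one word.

growing

R0 = Σ lx·mx = 0 + 0 + 6.58 + 3.28 + 2.8 + 0.86 + 0.09 = 13.61
R0 > 1, so the population is growing.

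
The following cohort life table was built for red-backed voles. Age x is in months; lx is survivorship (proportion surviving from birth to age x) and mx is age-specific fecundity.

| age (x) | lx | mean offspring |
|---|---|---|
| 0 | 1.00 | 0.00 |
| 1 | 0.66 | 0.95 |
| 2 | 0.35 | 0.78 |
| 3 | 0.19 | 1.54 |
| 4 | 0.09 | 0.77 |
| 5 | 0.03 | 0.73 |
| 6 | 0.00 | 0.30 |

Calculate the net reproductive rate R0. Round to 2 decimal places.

lx·mx by age: 0, 0.627, 0.273, 0.2926, 0.0693, 0.0219, 0
R0 = Σ lx·mx = 1.2838 → 1.28

1.28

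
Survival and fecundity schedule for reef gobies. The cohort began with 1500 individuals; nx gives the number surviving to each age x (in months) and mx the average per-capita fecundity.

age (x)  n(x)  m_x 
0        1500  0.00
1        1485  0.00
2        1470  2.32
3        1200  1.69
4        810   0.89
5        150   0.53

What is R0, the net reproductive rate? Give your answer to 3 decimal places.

lx = nx/n0 = nx/1500: 1, 0.99, 0.98, 0.8, 0.54, 0.1
lx·mx by age: 0, 0, 2.2736, 1.352, 0.4806, 0.053
R0 = Σ lx·mx = 4.1592 → 4.159

4.159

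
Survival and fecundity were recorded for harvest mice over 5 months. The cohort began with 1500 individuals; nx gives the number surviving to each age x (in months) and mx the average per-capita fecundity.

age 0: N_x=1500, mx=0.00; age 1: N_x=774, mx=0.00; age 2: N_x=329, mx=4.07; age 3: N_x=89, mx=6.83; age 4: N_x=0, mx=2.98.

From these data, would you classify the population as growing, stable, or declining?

growing

lx = nx/n0 = nx/1500: 1, 0.516, 0.21933…, 0.05933…, 0
R0 = Σ lx·mx = 0 + 0 + 0.892687… + 0.405247… + 0 = 1.297933…
R0 > 1, so the population is growing.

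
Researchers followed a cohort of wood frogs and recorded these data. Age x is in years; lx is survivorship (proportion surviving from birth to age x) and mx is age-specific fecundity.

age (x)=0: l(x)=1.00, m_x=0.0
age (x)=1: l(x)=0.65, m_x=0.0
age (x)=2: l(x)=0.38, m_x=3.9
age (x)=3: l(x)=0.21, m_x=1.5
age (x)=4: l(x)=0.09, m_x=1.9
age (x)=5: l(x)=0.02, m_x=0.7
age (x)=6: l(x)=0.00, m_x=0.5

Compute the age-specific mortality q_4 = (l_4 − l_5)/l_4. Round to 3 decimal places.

q_4 = (l_4 − l_5) / l_4 = (0.09 − 0.02) / 0.09
     = 0.07 / 0.09 = 0.777778… → 0.778

0.778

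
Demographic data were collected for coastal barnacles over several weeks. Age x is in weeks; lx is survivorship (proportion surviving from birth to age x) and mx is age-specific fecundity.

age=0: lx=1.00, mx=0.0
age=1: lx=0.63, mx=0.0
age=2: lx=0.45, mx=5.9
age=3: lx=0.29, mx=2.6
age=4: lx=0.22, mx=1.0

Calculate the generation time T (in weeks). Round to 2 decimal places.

2.33

lx·mx: 0, 0, 2.655, 0.754, 0.22 → R0 = 3.629
x·lx·mx: 0, 0, 5.31, 2.262, 0.88 → Σ = 8.452
T = 8.452 / 3.629 = 2.329016… → 2.33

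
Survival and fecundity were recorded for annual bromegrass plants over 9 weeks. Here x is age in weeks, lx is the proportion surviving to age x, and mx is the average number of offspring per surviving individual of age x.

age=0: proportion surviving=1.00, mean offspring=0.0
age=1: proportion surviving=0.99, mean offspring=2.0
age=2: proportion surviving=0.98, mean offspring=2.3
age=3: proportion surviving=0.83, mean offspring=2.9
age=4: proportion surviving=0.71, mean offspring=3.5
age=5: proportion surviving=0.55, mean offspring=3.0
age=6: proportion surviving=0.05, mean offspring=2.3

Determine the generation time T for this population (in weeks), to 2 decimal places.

lx·mx: 0, 1.98, 2.254, 2.407, 2.485, 1.65, 0.115 → R0 = 10.891
x·lx·mx: 0, 1.98, 4.508, 7.221, 9.94, 8.25, 0.69 → Σ = 32.589
T = 32.589 / 10.891 = 2.992287… → 2.99

2.99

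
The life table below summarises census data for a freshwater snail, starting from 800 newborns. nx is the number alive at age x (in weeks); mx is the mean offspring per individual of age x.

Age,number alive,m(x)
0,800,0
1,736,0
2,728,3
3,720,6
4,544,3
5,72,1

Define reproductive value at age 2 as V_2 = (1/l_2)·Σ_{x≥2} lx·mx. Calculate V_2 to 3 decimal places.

11.275

lx = nx/n0 = nx/800: 1, 0.92, 0.91, 0.9, 0.68, 0.09
lx·mx for x ≥ 2: 2.73, 5.4, 2.04, 0.09 → sum = 10.26
V_2 = 10.26 / l_2 = 10.26 / 0.91 = 11.274725… → 11.275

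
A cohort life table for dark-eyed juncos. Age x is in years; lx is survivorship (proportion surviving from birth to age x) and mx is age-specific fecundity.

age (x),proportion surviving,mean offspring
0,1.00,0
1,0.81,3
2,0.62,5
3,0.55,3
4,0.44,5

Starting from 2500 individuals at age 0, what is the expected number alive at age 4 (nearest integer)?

Expected survivors = N0 · l_4 = 2500 × 0.44 = 1100 → 1100

1100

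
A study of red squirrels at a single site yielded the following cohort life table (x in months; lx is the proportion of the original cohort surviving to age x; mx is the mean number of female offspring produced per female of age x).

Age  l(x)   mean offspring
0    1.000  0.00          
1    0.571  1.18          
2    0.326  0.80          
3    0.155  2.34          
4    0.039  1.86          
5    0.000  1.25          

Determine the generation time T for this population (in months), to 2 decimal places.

lx·mx: 0, 0.67378, 0.2608, 0.3627, 0.07254, 0 → R0 = 1.36982
x·lx·mx: 0, 0.67378, 0.5216, 1.0881, 0.29016, 0 → Σ = 2.57364
T = 2.57364 / 1.36982 = 1.878816… → 1.88

1.88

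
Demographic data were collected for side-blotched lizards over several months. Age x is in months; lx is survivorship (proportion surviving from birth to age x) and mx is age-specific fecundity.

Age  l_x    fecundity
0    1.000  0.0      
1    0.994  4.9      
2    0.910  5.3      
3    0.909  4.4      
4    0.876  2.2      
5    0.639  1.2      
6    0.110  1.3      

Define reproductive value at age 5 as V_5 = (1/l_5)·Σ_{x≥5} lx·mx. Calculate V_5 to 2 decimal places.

lx·mx for x ≥ 5: 0.7668, 0.143 → sum = 0.9098
V_5 = 0.9098 / l_5 = 0.9098 / 0.639 = 1.423787… → 1.42

1.42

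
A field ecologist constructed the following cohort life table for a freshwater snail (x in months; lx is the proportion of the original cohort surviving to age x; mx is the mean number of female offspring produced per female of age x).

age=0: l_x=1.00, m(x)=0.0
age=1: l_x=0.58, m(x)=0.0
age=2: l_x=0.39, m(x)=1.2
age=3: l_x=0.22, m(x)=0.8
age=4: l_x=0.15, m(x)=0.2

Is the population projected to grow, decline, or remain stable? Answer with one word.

R0 = Σ lx·mx = 0 + 0 + 0.468 + 0.176 + 0.03 = 0.674
R0 < 1, so the population is declining.

declining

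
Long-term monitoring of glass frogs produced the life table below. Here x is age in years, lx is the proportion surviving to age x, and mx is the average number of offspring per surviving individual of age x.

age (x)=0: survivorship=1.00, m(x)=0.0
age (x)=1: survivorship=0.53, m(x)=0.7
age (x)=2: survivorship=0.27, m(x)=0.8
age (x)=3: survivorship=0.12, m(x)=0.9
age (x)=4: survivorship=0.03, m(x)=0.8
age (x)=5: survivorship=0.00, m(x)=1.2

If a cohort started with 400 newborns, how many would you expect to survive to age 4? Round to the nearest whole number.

12

Expected survivors = N0 · l_4 = 400 × 0.03 = 12 → 12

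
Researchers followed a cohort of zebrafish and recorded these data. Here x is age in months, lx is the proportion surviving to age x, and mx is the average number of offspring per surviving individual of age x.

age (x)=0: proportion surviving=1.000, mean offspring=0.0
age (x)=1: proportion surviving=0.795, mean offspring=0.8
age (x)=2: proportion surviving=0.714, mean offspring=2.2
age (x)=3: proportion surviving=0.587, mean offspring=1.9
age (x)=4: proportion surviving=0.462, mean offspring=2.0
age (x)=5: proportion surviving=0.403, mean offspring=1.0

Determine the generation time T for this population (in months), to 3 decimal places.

lx·mx: 0, 0.636, 1.5708, 1.1153, 0.924, 0.403 → R0 = 4.6491
x·lx·mx: 0, 0.636, 3.1416, 3.3459, 3.696, 2.015 → Σ = 12.8345
T = 12.8345 / 4.6491 = 2.760642… → 2.761

2.761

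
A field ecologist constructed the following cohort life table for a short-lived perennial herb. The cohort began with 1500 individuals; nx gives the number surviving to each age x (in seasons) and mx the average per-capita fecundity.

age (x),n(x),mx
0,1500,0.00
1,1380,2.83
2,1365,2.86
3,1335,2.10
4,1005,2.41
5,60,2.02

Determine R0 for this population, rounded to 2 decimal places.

8.77

lx = nx/n0 = nx/1500: 1, 0.92, 0.91, 0.89, 0.67, 0.04
lx·mx by age: 0, 2.6036, 2.6026, 1.869, 1.6147, 0.0808
R0 = Σ lx·mx = 8.7707 → 8.77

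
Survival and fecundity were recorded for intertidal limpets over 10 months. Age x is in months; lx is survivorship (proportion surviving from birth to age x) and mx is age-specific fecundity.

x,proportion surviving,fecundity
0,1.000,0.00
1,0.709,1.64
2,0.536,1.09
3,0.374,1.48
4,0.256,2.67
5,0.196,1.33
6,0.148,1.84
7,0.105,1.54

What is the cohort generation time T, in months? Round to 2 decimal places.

lx·mx: 0, 1.16276, 0.58424, 0.55352, 0.68352, 0.26068, 0.27232, 0.1617 → R0 = 3.67874
x·lx·mx: 0, 1.16276, 1.16848, 1.66056, 2.73408, 1.3034, 1.63392, 1.1319 → Σ = 10.7951
T = 10.7951 / 3.67874 = 2.934456… → 2.93

2.93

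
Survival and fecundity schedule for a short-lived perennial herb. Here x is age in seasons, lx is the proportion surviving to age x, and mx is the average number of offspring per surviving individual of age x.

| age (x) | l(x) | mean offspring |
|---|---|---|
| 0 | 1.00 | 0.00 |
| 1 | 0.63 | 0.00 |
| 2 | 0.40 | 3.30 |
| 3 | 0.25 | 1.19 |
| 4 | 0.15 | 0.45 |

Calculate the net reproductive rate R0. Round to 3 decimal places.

1.685

lx·mx by age: 0, 0, 1.32, 0.2975, 0.0675
R0 = Σ lx·mx = 1.685 → 1.685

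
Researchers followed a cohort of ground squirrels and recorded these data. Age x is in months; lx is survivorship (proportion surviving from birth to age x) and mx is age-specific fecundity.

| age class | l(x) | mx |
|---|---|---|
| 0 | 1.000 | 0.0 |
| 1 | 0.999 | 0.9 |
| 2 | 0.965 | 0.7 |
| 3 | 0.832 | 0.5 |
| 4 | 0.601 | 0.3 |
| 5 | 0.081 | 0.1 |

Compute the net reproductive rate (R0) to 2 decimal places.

lx·mx by age: 0, 0.8991, 0.6755, 0.416, 0.1803, 0.0081
R0 = Σ lx·mx = 2.179 → 2.18

2.18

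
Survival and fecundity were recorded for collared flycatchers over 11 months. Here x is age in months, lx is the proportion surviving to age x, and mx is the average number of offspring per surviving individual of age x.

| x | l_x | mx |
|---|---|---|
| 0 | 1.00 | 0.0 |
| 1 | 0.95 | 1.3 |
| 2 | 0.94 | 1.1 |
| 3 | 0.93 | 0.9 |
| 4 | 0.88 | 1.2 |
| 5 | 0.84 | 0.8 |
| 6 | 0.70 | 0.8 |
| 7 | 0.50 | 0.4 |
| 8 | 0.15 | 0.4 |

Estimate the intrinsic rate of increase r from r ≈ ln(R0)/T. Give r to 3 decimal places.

0.526

R0 = Σ lx·mx = 0 + 1.235 + 1.034 + 0.837 + 1.056 + 0.672 + 0.56 + 0.2 + 0.06 = 5.654
Σ x·lx·mx = 18.638; T = 18.638/5.654 = 3.29643…
r ≈ ln(R0)/T = ln(5.654)/3.29643… = 0.52553… → 0.526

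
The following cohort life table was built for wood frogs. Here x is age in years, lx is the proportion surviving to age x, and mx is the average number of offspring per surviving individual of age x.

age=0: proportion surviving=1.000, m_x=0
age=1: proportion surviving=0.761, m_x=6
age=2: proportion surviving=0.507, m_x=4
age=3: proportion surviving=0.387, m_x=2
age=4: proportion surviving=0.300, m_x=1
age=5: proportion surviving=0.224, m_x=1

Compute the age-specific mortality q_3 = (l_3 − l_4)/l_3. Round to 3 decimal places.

q_3 = (l_3 − l_4) / l_3 = (0.387 − 0.3) / 0.387
     = 0.087 / 0.387 = 0.224806… → 0.225

0.225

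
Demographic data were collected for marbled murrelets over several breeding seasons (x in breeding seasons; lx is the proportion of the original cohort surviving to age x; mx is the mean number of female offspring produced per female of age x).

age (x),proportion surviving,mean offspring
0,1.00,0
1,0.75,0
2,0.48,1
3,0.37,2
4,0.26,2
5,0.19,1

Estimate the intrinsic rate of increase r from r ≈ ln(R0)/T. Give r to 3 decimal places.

0.204

R0 = Σ lx·mx = 0 + 0 + 0.48 + 0.74 + 0.52 + 0.19 = 1.93
Σ x·lx·mx = 6.21; T = 6.21/1.93 = 3.21762…
r ≈ ln(R0)/T = ln(1.93)/3.21762… = 0.20435… → 0.204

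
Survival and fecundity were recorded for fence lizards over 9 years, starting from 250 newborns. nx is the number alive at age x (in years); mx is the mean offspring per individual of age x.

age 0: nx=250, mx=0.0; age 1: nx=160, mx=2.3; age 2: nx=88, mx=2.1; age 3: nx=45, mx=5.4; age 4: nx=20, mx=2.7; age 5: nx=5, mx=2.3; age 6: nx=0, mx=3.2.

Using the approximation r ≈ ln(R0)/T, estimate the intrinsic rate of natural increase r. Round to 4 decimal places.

lx = nx/n0 = nx/250: 1, 0.64, 0.352, 0.18, 0.08, 0.02, 0
R0 = Σ lx·mx = 0 + 1.472 + 0.7392 + 0.972 + 0.216 + 0.046 + 0 = 3.4452
Σ x·lx·mx = 6.9604; T = 6.9604/3.4452 = 2.02032…
r ≈ ln(R0)/T = ln(3.4452)/2.02032… = 0.612271… → 0.6123

0.6123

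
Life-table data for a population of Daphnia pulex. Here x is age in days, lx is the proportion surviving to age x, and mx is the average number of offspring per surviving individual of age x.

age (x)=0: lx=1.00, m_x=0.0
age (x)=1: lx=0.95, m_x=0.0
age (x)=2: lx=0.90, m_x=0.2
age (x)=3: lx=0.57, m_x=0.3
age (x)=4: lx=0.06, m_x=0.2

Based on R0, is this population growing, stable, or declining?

R0 = Σ lx·mx = 0 + 0 + 0.18 + 0.171 + 0.012 = 0.363
R0 < 1, so the population is declining.

declining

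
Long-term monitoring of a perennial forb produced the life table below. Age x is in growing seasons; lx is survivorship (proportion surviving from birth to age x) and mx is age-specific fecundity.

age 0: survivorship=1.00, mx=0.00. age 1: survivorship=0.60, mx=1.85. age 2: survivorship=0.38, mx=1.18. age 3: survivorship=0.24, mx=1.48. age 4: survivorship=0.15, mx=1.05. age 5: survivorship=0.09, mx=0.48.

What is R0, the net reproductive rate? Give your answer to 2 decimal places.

lx·mx by age: 0, 1.11, 0.4484, 0.3552, 0.1575, 0.0432
R0 = Σ lx·mx = 2.1143 → 2.11

2.11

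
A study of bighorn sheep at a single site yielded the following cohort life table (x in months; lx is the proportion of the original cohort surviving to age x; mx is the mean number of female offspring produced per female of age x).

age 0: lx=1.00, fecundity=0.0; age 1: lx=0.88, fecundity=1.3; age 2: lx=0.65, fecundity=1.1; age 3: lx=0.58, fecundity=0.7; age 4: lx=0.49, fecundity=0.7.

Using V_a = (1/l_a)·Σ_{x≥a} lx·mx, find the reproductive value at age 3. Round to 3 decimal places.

1.291

lx·mx for x ≥ 3: 0.406, 0.343 → sum = 0.749
V_3 = 0.749 / l_3 = 0.749 / 0.58 = 1.291379… → 1.291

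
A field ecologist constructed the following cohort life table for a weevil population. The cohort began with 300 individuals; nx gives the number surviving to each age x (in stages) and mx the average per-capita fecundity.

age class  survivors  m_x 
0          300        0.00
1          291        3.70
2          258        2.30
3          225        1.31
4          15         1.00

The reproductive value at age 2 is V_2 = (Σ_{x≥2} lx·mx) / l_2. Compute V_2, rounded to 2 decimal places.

lx = nx/n0 = nx/300: 1, 0.97, 0.86, 0.75, 0.05
lx·mx for x ≥ 2: 1.978, 0.9825, 0.05 → sum = 3.0105
V_2 = 3.0105 / l_2 = 3.0105 / 0.86 = 3.500581… → 3.50

3.50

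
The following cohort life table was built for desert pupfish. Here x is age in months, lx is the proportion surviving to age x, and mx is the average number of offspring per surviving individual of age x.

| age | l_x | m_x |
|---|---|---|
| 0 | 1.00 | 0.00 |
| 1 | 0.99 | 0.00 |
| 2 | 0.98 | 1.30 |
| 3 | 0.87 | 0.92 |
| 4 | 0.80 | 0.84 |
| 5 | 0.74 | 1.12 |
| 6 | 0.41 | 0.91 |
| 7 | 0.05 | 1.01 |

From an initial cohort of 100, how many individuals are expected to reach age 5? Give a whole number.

Expected survivors = N0 · l_5 = 100 × 0.74 = 74 → 74

74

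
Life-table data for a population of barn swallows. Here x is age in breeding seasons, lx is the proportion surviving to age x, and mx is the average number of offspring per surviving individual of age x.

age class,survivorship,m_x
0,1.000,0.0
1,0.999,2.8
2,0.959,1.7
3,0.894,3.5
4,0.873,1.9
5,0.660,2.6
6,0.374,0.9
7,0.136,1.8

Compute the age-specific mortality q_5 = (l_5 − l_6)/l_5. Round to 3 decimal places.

q_5 = (l_5 − l_6) / l_5 = (0.66 − 0.374) / 0.66
     = 0.286 / 0.66 = 0.433333… → 0.433

0.433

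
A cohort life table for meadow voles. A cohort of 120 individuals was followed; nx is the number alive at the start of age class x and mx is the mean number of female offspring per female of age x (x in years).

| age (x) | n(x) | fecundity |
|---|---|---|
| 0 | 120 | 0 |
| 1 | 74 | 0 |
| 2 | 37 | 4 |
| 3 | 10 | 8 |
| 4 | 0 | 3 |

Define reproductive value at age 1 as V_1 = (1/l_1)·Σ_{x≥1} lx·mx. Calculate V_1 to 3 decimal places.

lx = nx/n0 = nx/120: 1, 0.61667…, 0.30833…, 0.08333…, 0
lx·mx for x ≥ 1: 0, 1.233333…, 0.666667…, 0 → sum = 1.9…
V_1 = 1.9… / l_1 = 1.9… / 0.616667… = 3.081081… → 3.081

3.081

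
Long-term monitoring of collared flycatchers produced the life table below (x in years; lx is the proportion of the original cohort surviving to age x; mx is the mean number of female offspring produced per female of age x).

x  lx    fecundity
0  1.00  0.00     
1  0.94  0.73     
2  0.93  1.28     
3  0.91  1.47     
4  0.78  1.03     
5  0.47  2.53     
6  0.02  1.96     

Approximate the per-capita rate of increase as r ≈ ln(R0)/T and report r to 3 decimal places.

0.528

R0 = Σ lx·mx = 0 + 0.6862 + 1.1904 + 1.3377 + 0.8034 + 1.1891 + 0.0392 = 5.246
Σ x·lx·mx = 16.4744; T = 16.4744/5.246 = 3.14037…
r ≈ ln(R0)/T = ln(5.246)/3.14037… = 0.52779… → 0.528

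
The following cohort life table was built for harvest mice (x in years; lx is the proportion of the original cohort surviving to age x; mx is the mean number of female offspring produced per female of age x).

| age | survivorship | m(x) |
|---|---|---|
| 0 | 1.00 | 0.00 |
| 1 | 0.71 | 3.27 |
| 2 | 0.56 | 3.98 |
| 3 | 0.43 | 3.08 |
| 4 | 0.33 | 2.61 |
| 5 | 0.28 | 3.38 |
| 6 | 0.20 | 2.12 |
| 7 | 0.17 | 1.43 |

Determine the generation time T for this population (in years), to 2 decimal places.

2.78

lx·mx: 0, 2.3217, 2.2288, 1.3244, 0.8613, 0.9464, 0.424, 0.2431 → R0 = 8.3497
x·lx·mx: 0, 2.3217, 4.4576, 3.9732, 3.4452, 4.732, 2.544, 1.7017 → Σ = 23.1754
T = 23.1754 / 8.3497 = 2.775597… → 2.78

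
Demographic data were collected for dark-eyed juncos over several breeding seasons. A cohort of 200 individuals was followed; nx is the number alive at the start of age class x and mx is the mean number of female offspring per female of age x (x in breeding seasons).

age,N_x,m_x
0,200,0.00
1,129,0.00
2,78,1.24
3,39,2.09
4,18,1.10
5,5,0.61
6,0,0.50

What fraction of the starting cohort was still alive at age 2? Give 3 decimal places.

l_2 = n_2/n_0 = 78/200 = 0.39 → 0.390

0.390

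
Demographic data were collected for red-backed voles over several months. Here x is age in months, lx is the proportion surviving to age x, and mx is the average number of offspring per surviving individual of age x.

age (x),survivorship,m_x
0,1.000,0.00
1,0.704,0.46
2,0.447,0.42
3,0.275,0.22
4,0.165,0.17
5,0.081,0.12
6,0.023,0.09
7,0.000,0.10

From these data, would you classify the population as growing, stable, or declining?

R0 = Σ lx·mx = 0 + 0.32384 + 0.18774 + 0.0605 + 0.02805 + 0.00972 + 0.00207 + 0 = 0.61192
R0 < 1, so the population is declining.

declining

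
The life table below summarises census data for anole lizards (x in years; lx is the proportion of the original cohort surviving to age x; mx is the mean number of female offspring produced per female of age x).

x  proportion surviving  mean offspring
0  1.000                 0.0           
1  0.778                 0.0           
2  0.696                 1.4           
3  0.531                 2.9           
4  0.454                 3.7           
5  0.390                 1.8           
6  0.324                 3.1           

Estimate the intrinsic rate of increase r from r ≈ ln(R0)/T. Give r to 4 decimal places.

R0 = Σ lx·mx = 0 + 0 + 0.9744 + 1.5399 + 1.6798 + 0.702 + 1.0044 = 5.9005
Σ x·lx·mx = 22.8241; T = 22.8241/5.9005 = 3.86816…
r ≈ ln(R0)/T = ln(5.9005)/3.86816… = 0.458884… → 0.4589

0.4589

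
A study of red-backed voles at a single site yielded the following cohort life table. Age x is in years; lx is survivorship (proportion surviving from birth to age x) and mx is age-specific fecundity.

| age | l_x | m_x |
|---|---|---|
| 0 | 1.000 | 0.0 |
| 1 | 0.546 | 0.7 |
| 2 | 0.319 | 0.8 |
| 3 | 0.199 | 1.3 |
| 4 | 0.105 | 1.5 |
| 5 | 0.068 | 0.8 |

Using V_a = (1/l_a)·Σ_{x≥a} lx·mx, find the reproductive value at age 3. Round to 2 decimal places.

2.36

lx·mx for x ≥ 3: 0.2587, 0.1575, 0.0544 → sum = 0.4706
V_3 = 0.4706 / l_3 = 0.4706 / 0.199 = 2.364824… → 2.36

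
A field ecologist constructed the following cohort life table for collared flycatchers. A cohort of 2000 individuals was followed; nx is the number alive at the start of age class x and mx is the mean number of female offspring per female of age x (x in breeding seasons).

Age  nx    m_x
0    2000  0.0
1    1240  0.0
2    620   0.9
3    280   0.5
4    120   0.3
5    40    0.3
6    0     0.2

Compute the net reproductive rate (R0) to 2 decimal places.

lx = nx/n0 = nx/2000: 1, 0.62, 0.31, 0.14, 0.06, 0.02, 0
lx·mx by age: 0, 0, 0.279, 0.07, 0.018, 0.006, 0
R0 = Σ lx·mx = 0.373 → 0.37

0.37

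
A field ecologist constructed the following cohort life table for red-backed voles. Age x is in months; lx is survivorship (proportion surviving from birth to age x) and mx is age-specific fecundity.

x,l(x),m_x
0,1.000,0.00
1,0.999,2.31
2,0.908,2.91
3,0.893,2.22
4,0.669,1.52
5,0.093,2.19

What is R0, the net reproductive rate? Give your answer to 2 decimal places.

8.15

lx·mx by age: 0, 2.30769, 2.64228, 1.98246, 1.01688, 0.20367
R0 = Σ lx·mx = 8.15298 → 8.15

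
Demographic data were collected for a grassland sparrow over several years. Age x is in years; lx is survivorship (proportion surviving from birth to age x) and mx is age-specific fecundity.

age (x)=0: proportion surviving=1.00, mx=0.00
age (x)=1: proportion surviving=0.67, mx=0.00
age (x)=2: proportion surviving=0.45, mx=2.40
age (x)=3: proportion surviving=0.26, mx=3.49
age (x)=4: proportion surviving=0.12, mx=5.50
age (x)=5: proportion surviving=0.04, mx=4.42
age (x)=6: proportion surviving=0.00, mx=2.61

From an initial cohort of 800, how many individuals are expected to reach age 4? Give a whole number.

Expected survivors = N0 · l_4 = 800 × 0.12 = 96 → 96

96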